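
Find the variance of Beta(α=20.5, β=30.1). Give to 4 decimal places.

0.0047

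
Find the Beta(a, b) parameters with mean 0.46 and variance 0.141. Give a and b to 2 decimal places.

a = 0.35, b = 0.41

By moment matching, a+b = μ(1−μ)/σ² − 1 = (0.46·0.54)/0.141 − 1 = 1.7617 − 1 = 0.7617.
Since a/(a+b) = μ, a = 0.46·0.7617 = 0.35 and b = 0.54·0.7617 = 0.41.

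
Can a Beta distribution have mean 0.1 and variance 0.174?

No

The Beta variance bound is σ² < μ(1−μ).
Here μ(1−μ) = 0.1×0.9 = 0.09, and 0.174 ≥ 0.09.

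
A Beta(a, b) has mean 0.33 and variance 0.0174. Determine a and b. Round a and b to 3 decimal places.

a = 3.863, b = 7.844

Write ν = a+b; then a = μν and Var = μ(1−μ)/(ν+1).
ν = μ(1−μ)/Var − 1 = 0.2211/0.0174 − 1 = 11.7069.
a = 0.33·11.7069 = 3.863, b = 0.67·11.7069 = 7.844.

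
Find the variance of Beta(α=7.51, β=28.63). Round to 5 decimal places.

0.00443

α+β = 36.14 and αβ = 215.0113, so Var = αβ/[(α+β)²(α+β+1)] = 215.0113/48508.539144 = 0.00443.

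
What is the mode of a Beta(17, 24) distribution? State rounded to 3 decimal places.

0.410

With α,β > 1, mode = (α−1)/(α+β−2) = 16/39 = 0.410.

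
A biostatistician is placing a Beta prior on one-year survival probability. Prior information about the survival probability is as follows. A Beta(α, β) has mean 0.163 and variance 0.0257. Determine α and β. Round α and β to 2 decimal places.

α = 0.70, β = 3.61

Let s = α+β. The Beta variance is μ(1−μ)/(s+1).
So s+1 = μ(1−μ)/σ² = (0.163×0.837)/0.0257 = 0.136431/0.0257 = 5.3086, giving s = 4.3086.
Then α = μs = 0.163×4.3086 = 0.70 and β = (1−μ)s = 0.837×4.3086 = 3.61.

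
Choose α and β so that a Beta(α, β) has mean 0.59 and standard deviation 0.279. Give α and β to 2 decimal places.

α = 1.24, β = 0.86

σ² = 0.279² = 0.077841.
With s = α+β, Var = μ(1−μ)/(s+1), so s+1 = (0.59×0.41)/0.077841 = 3.1076 and s = 2.1076.
α = μs = 1.24, β = (1−μ)s = 0.86.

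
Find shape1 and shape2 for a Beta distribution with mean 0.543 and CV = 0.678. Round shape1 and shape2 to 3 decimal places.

Var = (CV·μ)² = (0.678×0.543)² = 0.135537.
shape1+shape2 = μ(1−μ)/Var − 1 = 0.248151/0.135537 − 1 = 0.8309.
Thus shape1 = 0.543·0.8309 = 0.451 and shape2 = 0.457·0.8309 = 0.380.

shape1 = 0.451, shape2 = 0.380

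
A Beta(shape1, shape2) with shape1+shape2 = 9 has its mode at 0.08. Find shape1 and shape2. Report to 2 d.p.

Mode = (shape1−1)/(κ−2) with κ = shape1+shape2, so shape1−1 = 0.08·7 = 0.56.
shape1 = 1.56; shape2 = κ − shape1 = 7.44.

shape1 = 1.56, shape2 = 7.44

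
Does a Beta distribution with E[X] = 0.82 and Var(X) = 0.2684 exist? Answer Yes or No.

No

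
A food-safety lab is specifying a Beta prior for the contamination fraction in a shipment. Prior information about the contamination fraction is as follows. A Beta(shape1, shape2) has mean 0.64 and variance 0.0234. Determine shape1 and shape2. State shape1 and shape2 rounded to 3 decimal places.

shape1 = 5.662, shape2 = 3.185

Write ν = shape1+shape2; then shape1 = μν and Var = μ(1−μ)/(ν+1).
ν = μ(1−μ)/Var − 1 = 0.2304/0.0234 − 1 = 8.8462.
shape1 = 0.64·8.8462 = 5.662, shape2 = 0.36·8.8462 = 3.185.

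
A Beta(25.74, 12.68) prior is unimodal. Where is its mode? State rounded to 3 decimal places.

With α,β > 1, mode = (α−1)/(α+β−2) = 24.74/36.42 = 0.679.

0.679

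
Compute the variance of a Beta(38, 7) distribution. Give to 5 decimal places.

μ = 38/45 = 0.844444; Var = μ(1−μ)/(α+β+1) = 0.1313580/46 = 0.00286.

0.00286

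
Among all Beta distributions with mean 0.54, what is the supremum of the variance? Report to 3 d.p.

0.248

For fixed mean μ the Beta variance is μ(1−μ)/(α+β+1), increasing as α+β decreases.
Its least upper bound (not attained) is μ(1−μ) = 0.54·0.46 = 0.248.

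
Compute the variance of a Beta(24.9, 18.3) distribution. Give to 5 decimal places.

Var = αβ/[(α+β)²(α+β+1)] = (24.9×18.3)/(43.2²×44.2) = 455.67/82487.808 = 0.00552.

0.00552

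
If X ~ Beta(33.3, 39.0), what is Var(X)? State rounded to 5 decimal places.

μ = 33.3/72.3 = 0.460581; Var = μ(1−μ)/(α+β+1) = 0.2484461/73.3 = 0.00339.

0.00339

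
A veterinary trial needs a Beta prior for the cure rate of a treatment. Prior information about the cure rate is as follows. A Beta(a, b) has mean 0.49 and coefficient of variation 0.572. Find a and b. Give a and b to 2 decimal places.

σ = CV·μ = 0.572×0.49 = 0.28028, so σ² = 0.078557.
s+1 = μ(1−μ)/σ² = 0.2499/0.078557 = 3.1811, so s = a+b = 2.1811.
a = μs = 1.07, b = (1−μ)s = 1.11.

a = 1.07, b = 1.11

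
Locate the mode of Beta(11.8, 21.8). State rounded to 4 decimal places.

The density x^(α−1)(1−x)^(β−1) is maximised at (α−1)/(α+β−2) = 10.8/31.6 = 0.3418.

0.3418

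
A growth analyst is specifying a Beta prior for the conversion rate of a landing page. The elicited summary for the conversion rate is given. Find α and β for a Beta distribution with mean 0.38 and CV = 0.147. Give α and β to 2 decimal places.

σ = CV·μ = 0.147×0.38 = 0.05586, so σ² = 0.003120.
s+1 = μ(1−μ)/σ² = 0.2356/0.003120 = 75.5046, so s = α+β = 74.5046.
α = μs = 28.31, β = (1−μ)s = 46.19.

α = 28.31, β = 46.19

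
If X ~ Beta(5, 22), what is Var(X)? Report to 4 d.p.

μ = 5/27 = 0.185185; Var = μ(1−μ)/(α+β+1) = 0.1508916/28 = 0.0054.

0.0054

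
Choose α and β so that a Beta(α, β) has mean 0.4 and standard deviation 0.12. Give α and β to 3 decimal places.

σ² = 0.12² = 0.0144.
With s = α+β, Var = μ(1−μ)/(s+1), so s+1 = (0.4×0.6)/0.0144 = 16.6667 and s = 15.6667.
α = μs = 6.267, β = (1−μ)s = 9.400.

α = 6.267, β = 9.400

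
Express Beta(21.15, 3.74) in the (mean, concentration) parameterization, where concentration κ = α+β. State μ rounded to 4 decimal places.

μ = 0.8497, κ = 24.89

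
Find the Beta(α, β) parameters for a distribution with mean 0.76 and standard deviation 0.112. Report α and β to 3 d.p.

α = 10.291, β = 3.250

Variance = 0.112² = 0.012544. The moment-matching identity α+β = μ(1−μ)/Var − 1 gives
α+β = 0.1824/0.012544 − 1 = 13.5408, so α = μ·13.5408 = 10.291 and β = (1−μ)·13.5408 = 3.250.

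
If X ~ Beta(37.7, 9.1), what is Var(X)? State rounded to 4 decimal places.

0.0033

Var = αβ/[(α+β)²(α+β+1)] = (37.7×9.1)/(46.8²×47.8) = 343.07/104693.472 = 0.0033.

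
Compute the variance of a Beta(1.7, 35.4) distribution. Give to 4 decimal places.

α+β = 37.1 and αβ = 60.18, so Var = αβ/[(α+β)²(α+β+1)] = 60.18/52441.221 = 0.0011.

0.0011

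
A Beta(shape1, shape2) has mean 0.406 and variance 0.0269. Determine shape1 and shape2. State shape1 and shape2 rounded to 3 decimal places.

shape1 = 3.234, shape2 = 4.731

Write ν = shape1+shape2; then shape1 = μν and Var = μ(1−μ)/(ν+1).
ν = μ(1−μ)/Var − 1 = 0.241164/0.0269 − 1 = 7.9652.
shape1 = 0.406·7.9652 = 3.234, shape2 = 0.594·7.9652 = 4.731.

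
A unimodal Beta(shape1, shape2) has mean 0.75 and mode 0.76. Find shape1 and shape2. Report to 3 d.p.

shape1 = 39.000, shape2 = 13.000

With s = shape1+shape2: μ = shape1/s and mode = (shape1−1)/(s−2). Eliminating shape1 = μs,
μs − 1 = m(s−2) ⇒ s(μ−m) = 1−2m ⇒ s = -0.52/-0.01 = 52.0000.
So shape1 = μs = 39.000, shape2 = (1−μ)s = 13.000.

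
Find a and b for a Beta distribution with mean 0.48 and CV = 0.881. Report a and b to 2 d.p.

a = 0.19, b = 0.21

σ = CV·μ = 0.881×0.48 = 0.42288, so σ² = 0.178827.
s+1 = μ(1−μ)/σ² = 0.2496/0.178827 = 1.3958, so s = a+b = 0.3958.
a = μs = 0.19, b = (1−μ)s = 0.21.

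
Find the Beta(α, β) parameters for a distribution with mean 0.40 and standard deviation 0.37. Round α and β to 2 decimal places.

α = 0.30, β = 0.45

First σ² = 0.1369. Setting α = μn, β = (1−μ)n with n = α+β,
μ(1−μ)/(n+1) = 0.1369 ⇒ n+1 = 0.2400/0.1369 = 1.7531 ⇒ n = 0.7531.
Hence α = 0.40×0.7531 = 0.30, β = 0.60×0.7531 = 0.45.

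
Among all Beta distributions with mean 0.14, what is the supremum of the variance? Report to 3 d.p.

Var = μ(1−μ)/(α+β+1), which approaches μ(1−μ) as α+β → 0.
So the supremum is μ(1−μ) = 0.14×0.86 = 0.120.

0.120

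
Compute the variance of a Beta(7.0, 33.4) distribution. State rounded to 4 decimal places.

0.0035

Var = αβ/[(α+β)²(α+β+1)] = (7.0×33.4)/(40.4²×41.4) = 233.80/67571.424 = 0.0035.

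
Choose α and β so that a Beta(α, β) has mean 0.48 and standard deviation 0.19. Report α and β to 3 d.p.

α = 2.839, β = 3.075

Variance = 0.19² = 0.0361. The moment-matching identity α+β = μ(1−μ)/Var − 1 gives
α+β = 0.2496/0.0361 − 1 = 5.9141, so α = μ·5.9141 = 2.839 and β = (1−μ)·5.9141 = 3.075.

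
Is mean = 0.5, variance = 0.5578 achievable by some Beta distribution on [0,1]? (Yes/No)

No

The Beta variance bound is σ² < μ(1−μ).
Here μ(1−μ) = 0.5×0.5 = 0.25, and 0.5578 ≥ 0.25.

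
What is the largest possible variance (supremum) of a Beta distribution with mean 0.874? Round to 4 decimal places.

0.1101

Var = μ(1−μ)/(α+β+1), which approaches μ(1−μ) as α+β → 0.
So the supremum is μ(1−μ) = 0.874×0.126 = 0.1101.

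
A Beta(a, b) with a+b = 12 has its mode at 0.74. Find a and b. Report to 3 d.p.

a = 8.400, b = 3.600

For a,b>1 the mode is (a−1)/(a+b−2), so a = mode·(κ−2)+1 = 0.74×10+1 = 8.400.
And b = (1−mode)·(κ−2)+1 = 0.26×10+1 = 3.600.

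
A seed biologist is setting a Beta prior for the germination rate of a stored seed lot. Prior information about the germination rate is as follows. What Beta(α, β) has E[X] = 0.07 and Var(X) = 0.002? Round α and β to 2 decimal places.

Let s = α+β. The Beta variance is μ(1−μ)/(s+1).
So s+1 = μ(1−μ)/σ² = (0.07×0.93)/0.002 = 0.0651/0.002 = 32.5500, giving s = 31.5500.
Then α = μs = 0.07×31.5500 = 2.21 and β = (1−μ)s = 0.93×31.5500 = 29.34.

α = 2.21, β = 29.34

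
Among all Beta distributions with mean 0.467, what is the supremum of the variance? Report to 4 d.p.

0.2489

Var = μ(1−μ)/(α+β+1), which approaches μ(1−μ) as α+β → 0.
So the supremum is μ(1−μ) = 0.467×0.533 = 0.2489.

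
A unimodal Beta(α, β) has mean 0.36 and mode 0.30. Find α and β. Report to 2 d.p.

α = 2.40, β = 4.27

Let s = α+β. Mean gives α = μs = 0.36s; mode gives (α−1)/(s−2) = 0.30.
Substituting: 0.36s − 1 = 0.30(s−2) = 0.30s − 0.60, so 0.06s = 0.40 and s = 6.6667.
Then α = 0.36×6.6667 = 2.40 and β = s−α = 4.27.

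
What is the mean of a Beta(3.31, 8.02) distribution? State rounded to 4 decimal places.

0.2921

E[X] = α/(α+β) = 3.31/11.33 = 0.2921.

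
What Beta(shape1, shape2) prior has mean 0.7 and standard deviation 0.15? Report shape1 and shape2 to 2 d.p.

First σ² = 0.0225. Setting shape1 = μn, shape2 = (1−μ)n with n = shape1+shape2,
μ(1−μ)/(n+1) = 0.0225 ⇒ n+1 = 0.21/0.0225 = 9.3333 ⇒ n = 8.3333.
Hence shape1 = 0.7×8.3333 = 5.83, shape2 = 0.3×8.3333 = 2.50.

shape1 = 5.83, shape2 = 2.50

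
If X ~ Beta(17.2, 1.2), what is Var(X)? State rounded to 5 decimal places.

μ = 17.2/18.4 = 0.934783; Var = μ(1−μ)/(α+β+1) = 0.0609641/19.4 = 0.00314.

0.00314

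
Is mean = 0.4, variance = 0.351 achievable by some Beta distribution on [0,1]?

A Beta with mean μ has variance μ(1−μ)/(α+β+1) < μ(1−μ).
Here μ(1−μ) = 0.4×0.6 = 0.24, and 0.351 ≥ 0.24.

No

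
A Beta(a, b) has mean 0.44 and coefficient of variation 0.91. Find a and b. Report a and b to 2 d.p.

a = 0.24, b = 0.30

σ = CV·μ = 0.91×0.44 = 0.40040, so σ² = 0.160320.
s+1 = μ(1−μ)/σ² = 0.2464/0.160320 = 1.5369, so s = a+b = 0.5369.
a = μs = 0.24, b = (1−μ)s = 0.30.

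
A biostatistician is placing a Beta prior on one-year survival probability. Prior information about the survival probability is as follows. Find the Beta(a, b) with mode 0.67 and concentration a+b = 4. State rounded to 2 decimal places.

a = 2.34, b = 1.66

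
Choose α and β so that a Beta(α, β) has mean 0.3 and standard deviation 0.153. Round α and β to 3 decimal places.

α = 2.391, β = 5.580

σ² = 0.153² = 0.023409.
With s = α+β, Var = μ(1−μ)/(s+1), so s+1 = (0.3×0.7)/0.023409 = 8.9709 and s = 7.9709.
α = μs = 2.391, β = (1−μ)s = 5.580.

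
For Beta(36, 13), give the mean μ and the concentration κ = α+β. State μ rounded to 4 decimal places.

μ = 0.7347, κ = 49

κ = α+β = 36+13 = 49; μ = α/κ = 36/49 = 0.7347.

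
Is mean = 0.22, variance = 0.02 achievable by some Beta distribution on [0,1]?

Yes

The Beta variance bound is σ² < μ(1−μ).
Here μ(1−μ) = 0.22×0.78 = 0.1716, and 0.02 < 0.1716.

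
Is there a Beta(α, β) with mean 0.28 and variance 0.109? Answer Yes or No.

Yes

For any Beta, Var(X) < E[X]·(1−E[X]).
Here μ(1−μ) = 0.28×0.72 = 0.2016, and 0.109 < 0.2016.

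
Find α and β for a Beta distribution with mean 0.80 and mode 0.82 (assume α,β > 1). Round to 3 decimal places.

With s = α+β: μ = α/s and mode = (α−1)/(s−2). Eliminating α = μs,
μs − 1 = m(s−2) ⇒ s(μ−m) = 1−2m ⇒ s = -0.64/-0.02 = 32.0000.
So α = μs = 25.600, β = (1−μ)s = 6.400.

α = 25.600, β = 6.400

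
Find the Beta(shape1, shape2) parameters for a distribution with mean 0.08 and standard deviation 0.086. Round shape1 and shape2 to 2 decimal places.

First σ² = 0.007396. Setting shape1 = μn, shape2 = (1−μ)n with n = shape1+shape2,
μ(1−μ)/(n+1) = 0.007396 ⇒ n+1 = 0.0736/0.007396 = 9.9513 ⇒ n = 8.9513.
Hence shape1 = 0.08×8.9513 = 0.72, shape2 = 0.92×8.9513 = 8.24.

shape1 = 0.72, shape2 = 8.24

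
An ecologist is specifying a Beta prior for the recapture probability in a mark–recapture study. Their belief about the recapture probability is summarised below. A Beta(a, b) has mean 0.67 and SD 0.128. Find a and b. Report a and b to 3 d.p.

a = 8.372, b = 4.123

σ² = 0.128² = 0.016384.
With s = a+b, Var = μ(1−μ)/(s+1), so s+1 = (0.67×0.33)/0.016384 = 13.4949 and s = 12.4949.
a = μs = 8.372, b = (1−μ)s = 4.123.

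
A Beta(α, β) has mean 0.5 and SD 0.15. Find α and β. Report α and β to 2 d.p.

α = 5.06, β = 5.06

First σ² = 0.0225. Setting α = μn, β = (1−μ)n with n = α+β,
μ(1−μ)/(n+1) = 0.0225 ⇒ n+1 = 0.25/0.0225 = 11.1111 ⇒ n = 10.1111.
Hence α = 0.5×10.1111 = 5.06, β = 0.5×10.1111 = 5.06.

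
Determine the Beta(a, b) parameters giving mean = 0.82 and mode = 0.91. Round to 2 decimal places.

a = 7.47, b = 1.64

With s = a+b: μ = a/s and mode = (a−1)/(s−2). Eliminating a = μs,
μs − 1 = m(s−2) ⇒ s(μ−m) = 1−2m ⇒ s = -0.82/-0.09 = 9.1111.
So a = μs = 7.47, b = (1−μ)s = 1.64.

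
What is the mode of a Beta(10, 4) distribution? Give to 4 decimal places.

0.7500

With α,β > 1, mode = (α−1)/(α+β−2) = 9/12 = 0.7500.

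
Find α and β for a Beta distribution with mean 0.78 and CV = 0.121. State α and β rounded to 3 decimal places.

α = 14.246, β = 4.018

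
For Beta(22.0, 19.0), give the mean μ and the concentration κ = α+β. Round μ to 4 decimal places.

κ = α+β = 22.0+19.0 = 41.0; μ = α/κ = 22.0/41.0 = 0.5366.

μ = 0.5366, κ = 41.0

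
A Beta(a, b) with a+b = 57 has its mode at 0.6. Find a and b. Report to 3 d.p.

a = 34.000, b = 23.000

Mode = (a−1)/(κ−2) with κ = a+b, so a−1 = 0.6·55 = 33.000.
a = 34.000; b = κ − a = 23.000.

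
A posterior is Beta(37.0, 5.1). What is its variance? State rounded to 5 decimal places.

0.00247

α+β = 42.1 and αβ = 188.70, so Var = αβ/[(α+β)²(α+β+1)] = 188.70/76390.871 = 0.00247.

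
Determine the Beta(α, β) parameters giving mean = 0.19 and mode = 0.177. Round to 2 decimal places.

α = 9.44, β = 40.25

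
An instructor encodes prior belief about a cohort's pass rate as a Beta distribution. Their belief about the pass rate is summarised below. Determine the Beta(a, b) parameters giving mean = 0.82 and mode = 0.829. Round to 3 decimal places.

a = 59.951, b = 13.160

Let s = a+b. Mean gives a = μs = 0.82s; mode gives (a−1)/(s−2) = 0.829.
Substituting: 0.82s − 1 = 0.829(s−2) = 0.829s − 1.658, so -0.009s = -0.658 and s = 73.1111.
Then a = 0.82×73.1111 = 59.951 and b = s−a = 13.160.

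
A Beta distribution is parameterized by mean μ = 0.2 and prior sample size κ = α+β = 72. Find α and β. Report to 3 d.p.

α = 14.400, β = 57.600

α = μκ = 0.2×72 = 14.400 and β = (1−μ)κ = 0.8×72 = 57.600.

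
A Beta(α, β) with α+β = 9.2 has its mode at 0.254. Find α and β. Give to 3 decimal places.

α = 2.829, β = 6.371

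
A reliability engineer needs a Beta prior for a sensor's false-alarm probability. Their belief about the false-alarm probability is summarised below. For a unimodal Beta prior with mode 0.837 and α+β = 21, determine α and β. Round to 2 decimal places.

For α,β>1 the mode is (α−1)/(α+β−2), so α = mode·(κ−2)+1 = 0.837×19+1 = 16.90.
And β = (1−mode)·(κ−2)+1 = 0.163×19+1 = 4.10.

α = 16.90, β = 4.10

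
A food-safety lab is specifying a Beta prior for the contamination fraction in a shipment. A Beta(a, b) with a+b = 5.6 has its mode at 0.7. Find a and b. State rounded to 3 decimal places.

Since the density peak of Beta(a,b) is at (a−1)/(a+b−2),
a = 1 + 0.7(5.6−2) = 3.520 and b = 5.6 − 3.520 = 2.080.

a = 3.520, b = 2.080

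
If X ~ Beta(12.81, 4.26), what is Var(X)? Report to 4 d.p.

0.0104

α+β = 17.07 and αβ = 54.5706, so Var = αβ/[(α+β)²(α+β+1)] = 54.5706/5265.325143 = 0.0104.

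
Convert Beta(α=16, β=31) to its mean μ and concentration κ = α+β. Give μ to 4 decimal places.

μ = 0.3404, κ = 47

κ = α+β = 16+31 = 47; μ = α/κ = 16/47 = 0.3404.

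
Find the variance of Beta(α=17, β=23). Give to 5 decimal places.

0.00596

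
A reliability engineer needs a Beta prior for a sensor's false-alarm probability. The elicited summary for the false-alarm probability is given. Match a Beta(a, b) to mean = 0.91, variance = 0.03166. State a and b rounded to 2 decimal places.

a = 1.44, b = 0.14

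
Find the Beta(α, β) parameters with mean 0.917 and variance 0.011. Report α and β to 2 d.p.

α = 5.43, β = 0.49

Write ν = α+β; then α = μν and Var = μ(1−μ)/(ν+1).
ν = μ(1−μ)/Var − 1 = 0.076111/0.011 − 1 = 5.9192.
α = 0.917·5.9192 = 5.43, β = 0.083·5.9192 = 0.49.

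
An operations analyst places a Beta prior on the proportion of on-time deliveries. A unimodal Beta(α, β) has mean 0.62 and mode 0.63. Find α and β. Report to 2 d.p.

α = 16.12, β = 9.88

Let s = α+β. Mean gives α = μs = 0.62s; mode gives (α−1)/(s−2) = 0.63.
Substituting: 0.62s − 1 = 0.63(s−2) = 0.63s − 1.26, so -0.01s = -0.26 and s = 26.0000.
Then α = 0.62×26.0000 = 16.12 and β = s−α = 9.88.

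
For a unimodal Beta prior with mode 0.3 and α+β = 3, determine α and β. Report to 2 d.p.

For α,β>1 the mode is (α−1)/(α+β−2), so α = mode·(κ−2)+1 = 0.3×1+1 = 1.30.
And β = (1−mode)·(κ−2)+1 = 0.7×1+1 = 1.70.

α = 1.30, β = 1.70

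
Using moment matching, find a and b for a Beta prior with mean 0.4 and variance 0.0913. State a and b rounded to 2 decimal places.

a = 0.65, b = 0.98

By moment matching, a+b = μ(1−μ)/σ² − 1 = (0.4·0.6)/0.0913 − 1 = 2.6287 − 1 = 1.6287.
Since a/(a+b) = μ, a = 0.4·1.6287 = 0.65 and b = 0.6·1.6287 = 0.98.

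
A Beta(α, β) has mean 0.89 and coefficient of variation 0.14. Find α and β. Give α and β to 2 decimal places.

σ = CV·μ = 0.14×0.89 = 0.12460, so σ² = 0.015525.
s+1 = μ(1−μ)/σ² = 0.0979/0.015525 = 6.3059, so s = α+β = 5.3059.
α = μs = 4.72, β = (1−μ)s = 0.58.

α = 4.72, β = 0.58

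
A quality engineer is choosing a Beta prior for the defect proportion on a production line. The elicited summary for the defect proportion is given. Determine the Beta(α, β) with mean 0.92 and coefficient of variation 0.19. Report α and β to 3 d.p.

α = 1.296, β = 0.113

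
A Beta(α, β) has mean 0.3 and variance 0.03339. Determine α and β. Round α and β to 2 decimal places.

α = 1.59, β = 3.70

Let s = α+β. The Beta variance is μ(1−μ)/(s+1).
So s+1 = μ(1−μ)/σ² = (0.3×0.7)/0.03339 = 0.21/0.03339 = 6.2893, giving s = 5.2893.
Then α = μs = 0.3×5.2893 = 1.59 and β = (1−μ)s = 0.7×5.2893 = 3.70.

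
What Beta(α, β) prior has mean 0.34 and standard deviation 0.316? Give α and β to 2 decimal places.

σ² = 0.316² = 0.099856.
With s = α+β, Var = μ(1−μ)/(s+1), so s+1 = (0.34×0.66)/0.099856 = 2.2472 and s = 1.2472.
α = μs = 0.42, β = (1−μ)s = 0.82.

α = 0.42, β = 0.82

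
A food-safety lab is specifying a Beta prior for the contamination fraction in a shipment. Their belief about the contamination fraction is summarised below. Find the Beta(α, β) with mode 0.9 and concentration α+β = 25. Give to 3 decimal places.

α = 21.700, β = 3.300

For α,β>1 the mode is (α−1)/(α+β−2), so α = mode·(κ−2)+1 = 0.9×23+1 = 21.700.
And β = (1−mode)·(κ−2)+1 = 0.1×23+1 = 3.300.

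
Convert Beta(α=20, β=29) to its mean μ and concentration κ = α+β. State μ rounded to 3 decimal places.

μ = 0.408, κ = 49

κ = α+β = 20+29 = 49; μ = α/κ = 20/49 = 0.408.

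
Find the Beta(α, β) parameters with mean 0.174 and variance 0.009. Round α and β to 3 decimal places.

α = 2.605, β = 12.365

Write ν = α+β; then α = μν and Var = μ(1−μ)/(ν+1).
ν = μ(1−μ)/Var − 1 = 0.143724/0.009 − 1 = 14.9693.
α = 0.174·14.9693 = 2.605, β = 0.826·14.9693 = 12.365.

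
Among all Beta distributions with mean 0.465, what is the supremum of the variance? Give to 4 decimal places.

Var = μ(1−μ)/(α+β+1), which approaches μ(1−μ) as α+β → 0.
So the supremum is μ(1−μ) = 0.465×0.535 = 0.2488.

0.2488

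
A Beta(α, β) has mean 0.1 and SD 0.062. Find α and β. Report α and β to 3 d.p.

α = 2.241, β = 20.172

First σ² = 0.003844. Setting α = μn, β = (1−μ)n with n = α+β,
μ(1−μ)/(n+1) = 0.003844 ⇒ n+1 = 0.09/0.003844 = 23.4131 ⇒ n = 22.4131.
Hence α = 0.1×22.4131 = 2.241, β = 0.9×22.4131 = 20.172.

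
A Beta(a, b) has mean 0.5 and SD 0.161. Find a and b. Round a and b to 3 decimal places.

a = 4.322, b = 4.322

σ² = 0.161² = 0.025921.
With s = a+b, Var = μ(1−μ)/(s+1), so s+1 = (0.5×0.5)/0.025921 = 9.6447 and s = 8.6447.
a = μs = 4.322, b = (1−μ)s = 4.322.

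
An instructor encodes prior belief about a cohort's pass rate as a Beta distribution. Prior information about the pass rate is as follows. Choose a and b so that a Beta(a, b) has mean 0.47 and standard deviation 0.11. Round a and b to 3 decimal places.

a = 9.206, b = 10.381

σ² = 0.11² = 0.0121.
With s = a+b, Var = μ(1−μ)/(s+1), so s+1 = (0.47×0.53)/0.0121 = 20.5868 and s = 19.5868.
a = μs = 9.206, b = (1−μ)s = 10.381.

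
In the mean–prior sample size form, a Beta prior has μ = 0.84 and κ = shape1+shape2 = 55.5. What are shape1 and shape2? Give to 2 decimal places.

shape1 = 46.62, shape2 = 8.88

shape1 = μκ = 0.84×55.5 = 46.62 and shape2 = (1−μ)κ = 0.16×55.5 = 8.88.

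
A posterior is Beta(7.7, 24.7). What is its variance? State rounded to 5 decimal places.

0.00542

Var = αβ/[(α+β)²(α+β+1)] = (7.7×24.7)/(32.4²×33.4) = 190.19/35061.984 = 0.00542.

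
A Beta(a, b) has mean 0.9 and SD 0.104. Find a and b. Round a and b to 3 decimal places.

a = 6.589, b = 0.732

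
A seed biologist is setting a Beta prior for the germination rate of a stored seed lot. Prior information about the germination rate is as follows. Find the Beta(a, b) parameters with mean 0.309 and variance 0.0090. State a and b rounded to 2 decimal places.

a = 7.02, b = 15.70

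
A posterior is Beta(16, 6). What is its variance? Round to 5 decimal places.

0.00862

Var = αβ/[(α+β)²(α+β+1)] = (16×6)/(22²×23) = 96/11132 = 0.00862.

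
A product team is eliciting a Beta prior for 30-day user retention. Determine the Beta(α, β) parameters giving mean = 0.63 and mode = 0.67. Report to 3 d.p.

α = 5.355, β = 3.145

With s = α+β: μ = α/s and mode = (α−1)/(s−2). Eliminating α = μs,
μs − 1 = m(s−2) ⇒ s(μ−m) = 1−2m ⇒ s = -0.34/-0.04 = 8.5000.
So α = μs = 5.355, β = (1−μ)s = 3.145.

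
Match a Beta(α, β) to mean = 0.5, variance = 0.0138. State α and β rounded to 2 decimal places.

α = 8.56, β = 8.56

By moment matching, α+β = μ(1−μ)/σ² − 1 = (0.5·0.5)/0.0138 − 1 = 18.1159 − 1 = 17.1159.
Since α/(α+β) = μ, α = 0.5·17.1159 = 8.56 and β = 0.5·17.1159 = 8.56.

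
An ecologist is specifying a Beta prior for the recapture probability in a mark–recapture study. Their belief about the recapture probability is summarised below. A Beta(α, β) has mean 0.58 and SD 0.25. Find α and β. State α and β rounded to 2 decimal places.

First σ² = 0.0625. Setting α = μn, β = (1−μ)n with n = α+β,
μ(1−μ)/(n+1) = 0.0625 ⇒ n+1 = 0.2436/0.0625 = 3.8976 ⇒ n = 2.8976.
Hence α = 0.58×2.8976 = 1.68, β = 0.42×2.8976 = 1.22.

α = 1.68, β = 1.22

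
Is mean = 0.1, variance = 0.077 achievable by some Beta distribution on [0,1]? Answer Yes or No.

Yes

For any Beta, Var(X) < E[X]·(1−E[X]).
Here μ(1−μ) = 0.1×0.9 = 0.09, and 0.077 < 0.09.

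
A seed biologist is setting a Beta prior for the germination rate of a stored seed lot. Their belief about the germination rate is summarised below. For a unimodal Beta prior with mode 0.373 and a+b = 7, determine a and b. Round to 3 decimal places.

a = 2.865, b = 4.135

For a,b>1 the mode is (a−1)/(a+b−2), so a = mode·(κ−2)+1 = 0.373×5+1 = 2.865.
And b = (1−mode)·(κ−2)+1 = 0.627×5+1 = 4.135.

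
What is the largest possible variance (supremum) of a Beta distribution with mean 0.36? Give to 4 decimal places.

0.2304

For fixed mean μ the Beta variance is μ(1−μ)/(α+β+1), increasing as α+β decreases.
Its least upper bound (not attained) is μ(1−μ) = 0.36·0.64 = 0.2304.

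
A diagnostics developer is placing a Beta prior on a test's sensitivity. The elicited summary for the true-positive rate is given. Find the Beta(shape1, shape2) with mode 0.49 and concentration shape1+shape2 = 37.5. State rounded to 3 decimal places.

shape1 = 18.395, shape2 = 19.105

Mode = (shape1−1)/(κ−2) with κ = shape1+shape2, so shape1−1 = 0.49·35.5 = 17.395.
shape1 = 18.395; shape2 = κ − shape1 = 19.105.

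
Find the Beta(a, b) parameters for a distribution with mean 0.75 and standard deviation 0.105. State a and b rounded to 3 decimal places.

a = 12.005, b = 4.002

First σ² = 0.011025. Setting a = μn, b = (1−μ)n with n = a+b,
μ(1−μ)/(n+1) = 0.011025 ⇒ n+1 = 0.1875/0.011025 = 17.0068 ⇒ n = 16.0068.
Hence a = 0.75×16.0068 = 12.005, b = 0.25×16.0068 = 4.002.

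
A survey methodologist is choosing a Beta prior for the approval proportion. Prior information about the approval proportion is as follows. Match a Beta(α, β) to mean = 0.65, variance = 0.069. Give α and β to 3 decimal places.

α = 1.493, β = 0.804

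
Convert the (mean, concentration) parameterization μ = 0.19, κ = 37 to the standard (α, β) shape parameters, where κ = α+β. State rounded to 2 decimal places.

α = 7.03, β = 29.97

α = μκ = 0.19×37 = 7.03 and β = (1−μ)κ = 0.81×37 = 29.97.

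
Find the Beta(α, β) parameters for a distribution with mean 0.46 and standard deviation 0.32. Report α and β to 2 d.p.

σ² = 0.32² = 0.1024.
With s = α+β, Var = μ(1−μ)/(s+1), so s+1 = (0.46×0.54)/0.1024 = 2.4258 and s = 1.4258.
α = μs = 0.66, β = (1−μ)s = 0.77.

α = 0.66, β = 0.77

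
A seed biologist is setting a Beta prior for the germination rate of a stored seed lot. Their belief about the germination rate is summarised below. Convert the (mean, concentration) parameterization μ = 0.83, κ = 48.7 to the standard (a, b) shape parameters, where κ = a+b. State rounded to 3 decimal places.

Split κ in proportion μ : (1−μ): a = 0.83·48.7 = 40.421, b = 48.7 − 40.421 = 8.279.

a = 40.421, b = 8.279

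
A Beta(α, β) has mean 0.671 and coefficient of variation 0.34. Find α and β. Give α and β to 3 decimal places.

σ = CV·μ = 0.34×0.671 = 0.22814, so σ² = 0.052048.
s+1 = μ(1−μ)/σ² = 0.220759/0.052048 = 4.2415, so s = α+β = 3.2415.
α = μs = 2.175, β = (1−μ)s = 1.066.

α = 2.175, β = 1.066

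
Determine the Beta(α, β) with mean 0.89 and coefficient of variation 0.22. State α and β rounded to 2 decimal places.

Var = (CV·μ)² = (0.22×0.89)² = 0.038338.
α+β = μ(1−μ)/Var − 1 = 0.0979/0.038338 − 1 = 1.5536.
Thus α = 0.89·1.5536 = 1.38 and β = 0.11·1.5536 = 0.17.

α = 1.38, β = 0.17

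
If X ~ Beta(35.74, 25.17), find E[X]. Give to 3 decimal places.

0.587

E[X] = α/(α+β) = 35.74/60.91 = 0.587.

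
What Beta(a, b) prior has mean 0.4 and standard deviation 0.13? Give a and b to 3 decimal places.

First σ² = 0.0169. Setting a = μn, b = (1−μ)n with n = a+b,
μ(1−μ)/(n+1) = 0.0169 ⇒ n+1 = 0.24/0.0169 = 14.2012 ⇒ n = 13.2012.
Hence a = 0.4×13.2012 = 5.280, b = 0.6×13.2012 = 7.921.

a = 5.280, b = 7.921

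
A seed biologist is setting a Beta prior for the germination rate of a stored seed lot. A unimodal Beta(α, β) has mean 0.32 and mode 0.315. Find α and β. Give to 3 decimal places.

α = 23.680, β = 50.320

With s = α+β: μ = α/s and mode = (α−1)/(s−2). Eliminating α = μs,
μs − 1 = m(s−2) ⇒ s(μ−m) = 1−2m ⇒ s = 0.370/0.005 = 74.0000.
So α = μs = 23.680, β = (1−μ)s = 50.320.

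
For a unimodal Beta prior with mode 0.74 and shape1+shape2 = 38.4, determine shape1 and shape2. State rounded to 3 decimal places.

shape1 = 27.936, shape2 = 10.464

Mode = (shape1−1)/(κ−2) with κ = shape1+shape2, so shape1−1 = 0.74·36.4 = 26.936.
shape1 = 27.936; shape2 = κ − shape1 = 10.464.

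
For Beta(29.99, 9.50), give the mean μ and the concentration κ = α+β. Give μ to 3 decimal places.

κ = α+β = 29.99+9.50 = 39.49; μ = α/κ = 29.99/39.49 = 0.759.

μ = 0.759, κ = 39.49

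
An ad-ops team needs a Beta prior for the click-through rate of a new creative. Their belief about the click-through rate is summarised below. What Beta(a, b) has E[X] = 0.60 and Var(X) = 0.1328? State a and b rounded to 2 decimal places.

a = 0.48, b = 0.32

Let s = a+b. The Beta variance is μ(1−μ)/(s+1).
So s+1 = μ(1−μ)/σ² = (0.60×0.40)/0.1328 = 0.2400/0.1328 = 1.8072, giving s = 0.8072.
Then a = μs = 0.60×0.8072 = 0.48 and b = (1−μ)s = 0.40×0.8072 = 0.32.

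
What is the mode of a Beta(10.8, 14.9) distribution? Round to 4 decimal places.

With α,β > 1, mode = (α−1)/(α+β−2) = 9.8/23.7 = 0.4135.

0.4135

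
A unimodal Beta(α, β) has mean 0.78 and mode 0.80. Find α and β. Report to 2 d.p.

α = 23.40, β = 6.60

Let s = α+β. Mean gives α = μs = 0.78s; mode gives (α−1)/(s−2) = 0.80.
Substituting: 0.78s − 1 = 0.80(s−2) = 0.80s − 1.60, so -0.02s = -0.60 and s = 30.0000.
Then α = 0.78×30.0000 = 23.40 and β = s−α = 6.60.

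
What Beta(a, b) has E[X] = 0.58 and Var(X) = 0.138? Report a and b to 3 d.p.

a = 0.444, b = 0.321

By moment matching, a+b = μ(1−μ)/σ² − 1 = (0.58·0.42)/0.138 − 1 = 1.7652 − 1 = 0.7652.
Since a/(a+b) = μ, a = 0.58·0.7652 = 0.444 and b = 0.42·0.7652 = 0.321.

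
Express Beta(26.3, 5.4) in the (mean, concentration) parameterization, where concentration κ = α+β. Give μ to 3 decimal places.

κ = α+β = 26.3+5.4 = 31.7; μ = α/κ = 26.3/31.7 = 0.830.

μ = 0.830, κ = 31.7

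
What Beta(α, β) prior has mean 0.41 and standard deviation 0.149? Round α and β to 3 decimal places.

α = 4.057, β = 5.839

Variance = 0.149² = 0.022201. The moment-matching identity α+β = μ(1−μ)/Var − 1 gives
α+β = 0.2419/0.022201 − 1 = 9.8959, so α = μ·9.8959 = 4.057 and β = (1−μ)·9.8959 = 5.839.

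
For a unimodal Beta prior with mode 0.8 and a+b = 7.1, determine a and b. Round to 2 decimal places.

a = 5.08, b = 2.02

For a,b>1 the mode is (a−1)/(a+b−2), so a = mode·(κ−2)+1 = 0.8×5.1+1 = 5.08.
And b = (1−mode)·(κ−2)+1 = 0.2×5.1+1 = 2.02.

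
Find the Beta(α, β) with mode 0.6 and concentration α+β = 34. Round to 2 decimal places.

For α,β>1 the mode is (α−1)/(α+β−2), so α = mode·(κ−2)+1 = 0.6×32+1 = 20.20.
And β = (1−mode)·(κ−2)+1 = 0.4×32+1 = 13.80.

α = 20.20, β = 13.80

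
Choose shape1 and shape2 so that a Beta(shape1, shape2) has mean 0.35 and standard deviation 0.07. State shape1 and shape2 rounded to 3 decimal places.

First σ² = 0.0049. Setting shape1 = μn, shape2 = (1−μ)n with n = shape1+shape2,
μ(1−μ)/(n+1) = 0.0049 ⇒ n+1 = 0.2275/0.0049 = 46.4286 ⇒ n = 45.4286.
Hence shape1 = 0.35×45.4286 = 15.900, shape2 = 0.65×45.4286 = 29.529.

shape1 = 15.900, shape2 = 29.529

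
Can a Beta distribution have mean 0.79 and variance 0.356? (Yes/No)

No

The Beta variance bound is σ² < μ(1−μ).
Here μ(1−μ) = 0.79×0.21 = 0.1659, and 0.356 ≥ 0.1659.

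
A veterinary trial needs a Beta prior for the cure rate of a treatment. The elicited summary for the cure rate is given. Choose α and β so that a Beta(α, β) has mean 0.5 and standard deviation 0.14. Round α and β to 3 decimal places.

Variance = 0.14² = 0.0196. The moment-matching identity α+β = μ(1−μ)/Var − 1 gives
α+β = 0.25/0.0196 − 1 = 11.7551, so α = μ·11.7551 = 5.878 and β = (1−μ)·11.7551 = 5.878.

α = 5.878, β = 5.878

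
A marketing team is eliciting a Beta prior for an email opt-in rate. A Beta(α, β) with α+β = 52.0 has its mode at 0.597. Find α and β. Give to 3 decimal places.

Mode = (α−1)/(κ−2) with κ = α+β, so α−1 = 0.597·50.0 = 29.850.
α = 30.850; β = κ − α = 21.150.

α = 30.850, β = 21.150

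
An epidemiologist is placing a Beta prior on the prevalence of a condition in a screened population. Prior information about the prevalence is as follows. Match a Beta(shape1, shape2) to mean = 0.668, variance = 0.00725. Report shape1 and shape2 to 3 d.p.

shape1 = 19.766, shape2 = 9.824

Let s = shape1+shape2. The Beta variance is μ(1−μ)/(s+1).
So s+1 = μ(1−μ)/σ² = (0.668×0.332)/0.00725 = 0.221776/0.00725 = 30.5898, giving s = 29.5898.
Then shape1 = μs = 0.668×29.5898 = 19.766 and shape2 = (1−μ)s = 0.332×29.5898 = 9.824.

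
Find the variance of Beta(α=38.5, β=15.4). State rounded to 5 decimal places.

0.00372

Var = αβ/[(α+β)²(α+β+1)] = (38.5×15.4)/(53.9²×54.9) = 592.90/159496.029 = 0.00372.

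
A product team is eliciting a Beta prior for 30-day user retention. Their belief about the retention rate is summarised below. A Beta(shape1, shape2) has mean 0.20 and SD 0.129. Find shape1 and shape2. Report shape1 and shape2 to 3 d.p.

shape1 = 1.723, shape2 = 6.892

σ² = 0.129² = 0.016641.
With s = shape1+shape2, Var = μ(1−μ)/(s+1), so s+1 = (0.20×0.80)/0.016641 = 9.6148 and s = 8.6148.
shape1 = μs = 1.723, shape2 = (1−μ)s = 6.892.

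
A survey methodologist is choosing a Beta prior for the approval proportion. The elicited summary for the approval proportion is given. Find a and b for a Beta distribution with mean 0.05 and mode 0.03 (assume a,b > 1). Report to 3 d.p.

a = 2.350, b = 44.650

Let s = a+b. Mean gives a = μs = 0.05s; mode gives (a−1)/(s−2) = 0.03.
Substituting: 0.05s − 1 = 0.03(s−2) = 0.03s − 0.06, so 0.02s = 0.94 and s = 47.0000.
Then a = 0.05×47.0000 = 2.350 and b = s−a = 44.650.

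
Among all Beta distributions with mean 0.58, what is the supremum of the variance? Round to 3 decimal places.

Var = μ(1−μ)/(α+β+1), which approaches μ(1−μ) as α+β → 0.
So the supremum is μ(1−μ) = 0.58×0.42 = 0.244.

0.244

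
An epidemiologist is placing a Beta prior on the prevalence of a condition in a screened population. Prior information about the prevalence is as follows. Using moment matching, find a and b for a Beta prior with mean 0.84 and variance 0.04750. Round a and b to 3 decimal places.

a = 1.537, b = 0.293

Write ν = a+b; then a = μν and Var = μ(1−μ)/(ν+1).
ν = μ(1−μ)/Var − 1 = 0.1344/0.04750 − 1 = 1.8295.
a = 0.84·1.8295 = 1.537, b = 0.16·1.8295 = 0.293.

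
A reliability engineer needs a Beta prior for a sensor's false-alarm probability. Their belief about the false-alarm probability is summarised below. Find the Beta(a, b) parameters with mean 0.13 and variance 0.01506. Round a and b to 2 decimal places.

a = 0.85, b = 5.66

Write ν = a+b; then a = μν and Var = μ(1−μ)/(ν+1).
ν = μ(1−μ)/Var − 1 = 0.1131/0.01506 − 1 = 6.5100.
a = 0.13·6.5100 = 0.85, b = 0.87·6.5100 = 5.66.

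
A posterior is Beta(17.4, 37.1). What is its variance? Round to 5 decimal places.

0.00392

Var = αβ/[(α+β)²(α+β+1)] = (17.4×37.1)/(54.5²×55.5) = 645.54/164848.875 = 0.00392.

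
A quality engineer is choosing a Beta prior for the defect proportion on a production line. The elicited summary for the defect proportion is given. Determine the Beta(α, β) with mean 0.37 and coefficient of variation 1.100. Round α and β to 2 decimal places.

α = 0.15, β = 0.26

Var = (CV·μ)² = (1.100×0.37)² = 0.165649.
α+β = μ(1−μ)/Var − 1 = 0.2331/0.165649 − 1 = 0.4072.
Thus α = 0.37·0.4072 = 0.15 and β = 0.63·0.4072 = 0.26.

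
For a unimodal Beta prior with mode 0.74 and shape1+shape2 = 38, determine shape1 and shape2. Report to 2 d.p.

shape1 = 27.64, shape2 = 10.36

For shape1,shape2>1 the mode is (shape1−1)/(shape1+shape2−2), so shape1 = mode·(κ−2)+1 = 0.74×36+1 = 27.64.
And shape2 = (1−mode)·(κ−2)+1 = 0.26×36+1 = 10.36.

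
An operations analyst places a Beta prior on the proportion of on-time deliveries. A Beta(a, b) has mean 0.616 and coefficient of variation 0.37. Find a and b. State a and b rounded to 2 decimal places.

a = 2.19, b = 1.36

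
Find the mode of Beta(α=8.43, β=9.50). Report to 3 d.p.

0.466

The density x^(α−1)(1−x)^(β−1) is maximised at (α−1)/(α+β−2) = 7.43/15.93 = 0.466.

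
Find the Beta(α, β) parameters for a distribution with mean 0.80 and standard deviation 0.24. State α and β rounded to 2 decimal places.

α = 1.42, β = 0.36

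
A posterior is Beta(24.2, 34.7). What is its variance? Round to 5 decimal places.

0.00404

μ = 24.2/58.9 = 0.410866; Var = μ(1−μ)/(α+β+1) = 0.2420551/59.9 = 0.00404.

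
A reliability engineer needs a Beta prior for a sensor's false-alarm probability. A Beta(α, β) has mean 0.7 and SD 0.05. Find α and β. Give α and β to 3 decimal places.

σ² = 0.05² = 0.0025.
With s = α+β, Var = μ(1−μ)/(s+1), so s+1 = (0.7×0.3)/0.0025 = 84.0000 and s = 83.0000.
α = μs = 58.100, β = (1−μ)s = 24.900.

α = 58.100, β = 24.900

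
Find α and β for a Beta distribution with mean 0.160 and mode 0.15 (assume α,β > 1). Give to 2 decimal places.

Let s = α+β. Mean gives α = μs = 0.160s; mode gives (α−1)/(s−2) = 0.15.
Substituting: 0.160s − 1 = 0.15(s−2) = 0.15s − 0.30, so 0.010s = 0.70 and s = 70.0000.
Then α = 0.160×70.0000 = 11.20 and β = s−α = 58.80.

α = 11.20, β = 58.80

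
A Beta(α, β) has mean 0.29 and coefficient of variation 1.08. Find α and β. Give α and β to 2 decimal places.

α = 0.32, β = 0.78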